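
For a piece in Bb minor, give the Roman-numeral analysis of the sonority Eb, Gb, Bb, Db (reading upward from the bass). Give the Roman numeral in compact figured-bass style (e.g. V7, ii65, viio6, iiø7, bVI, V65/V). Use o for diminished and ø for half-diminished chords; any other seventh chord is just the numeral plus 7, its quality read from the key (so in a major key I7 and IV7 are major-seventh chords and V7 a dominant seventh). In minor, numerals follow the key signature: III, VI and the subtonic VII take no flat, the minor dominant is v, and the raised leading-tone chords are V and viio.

iv7

The pitches Eb-Gb-Bb-Db form a minor seventh chord rooted on Eb.
Eb is scale degree 4 in Bb minor, and a minor seventh chord on that degree is written iv7.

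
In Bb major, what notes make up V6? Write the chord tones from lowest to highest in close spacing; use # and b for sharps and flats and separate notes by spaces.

The numeral's case and figure indicate a major triad. In Bb major its root, the fifth degree, is F.
That chord is spelled F-A-C.
With the 6 figure the chord is in first inversion; from the bass A upward in close position it reads A-C-F.

A C F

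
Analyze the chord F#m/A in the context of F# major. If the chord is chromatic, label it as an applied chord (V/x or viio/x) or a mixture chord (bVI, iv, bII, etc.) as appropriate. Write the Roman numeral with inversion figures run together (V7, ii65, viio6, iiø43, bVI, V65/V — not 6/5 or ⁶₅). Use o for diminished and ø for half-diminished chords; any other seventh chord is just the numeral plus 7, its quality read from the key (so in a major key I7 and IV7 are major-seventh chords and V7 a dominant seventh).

i6

Stacked in thirds the chord is F#-A-C#: a minor triad on F#.
F# is the first degree of F# major. This is the minor tonic, borrowed from the parallel minor.
With A in the bass the chord is in first inversion, so the figured bass is 6.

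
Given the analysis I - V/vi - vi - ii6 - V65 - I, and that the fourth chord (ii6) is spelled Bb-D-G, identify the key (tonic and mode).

ii6 is given as Bb-D-G — a minor triad with root G.
Counting down one scale step from G places the tonic on F; a minor triad on degree 2 is diatonic only in major.

F major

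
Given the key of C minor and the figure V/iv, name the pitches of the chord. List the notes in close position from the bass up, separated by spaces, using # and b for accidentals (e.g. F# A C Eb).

The slash means an applied dominant: we want the dominant of iv. In C minor, iv is F minor, and its dominant is built on C.
Building a major triad on C gives C-E-G.

C E G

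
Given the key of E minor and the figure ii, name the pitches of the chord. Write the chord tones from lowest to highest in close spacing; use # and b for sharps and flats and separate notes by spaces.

ii is the minor supertonic, borrowed from the parallel major (the Dorian ii). In E minor that root is F#.
So the chord is F#-A-C#.

F# A C#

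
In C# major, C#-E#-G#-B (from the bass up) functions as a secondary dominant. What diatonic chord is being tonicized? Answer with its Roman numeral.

IV

The chord is a dominant seventh chord on C#.
A dominant resolves down a perfect fifth: C# → F#. In C# major, F# is scale degree 4, i.e. IV.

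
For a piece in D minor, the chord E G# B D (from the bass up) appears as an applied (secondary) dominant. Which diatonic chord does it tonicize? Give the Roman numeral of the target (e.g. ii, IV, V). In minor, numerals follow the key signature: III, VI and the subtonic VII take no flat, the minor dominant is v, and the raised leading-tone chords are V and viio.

The chord is a dominant seventh chord on E.
A dominant resolves down a perfect fifth: E → A. In D minor, A is scale degree 5, i.e. V.

V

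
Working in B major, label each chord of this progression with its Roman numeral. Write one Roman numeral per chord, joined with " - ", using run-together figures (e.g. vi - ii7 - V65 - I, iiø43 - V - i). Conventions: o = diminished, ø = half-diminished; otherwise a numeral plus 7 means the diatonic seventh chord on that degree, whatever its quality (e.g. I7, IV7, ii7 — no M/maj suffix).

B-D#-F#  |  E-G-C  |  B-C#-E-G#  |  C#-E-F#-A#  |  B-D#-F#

B-D#-F#: major triad on B = scale degree 1 → I.
E-G-C: C with this quality isn't in the key; a major triad on b2 is the Neapolitan sixth, bII6 (third, E, in the bass — hence the 6).
B-C#-E-G#: minor seventh chord on C# = scale degree 2 → ii42.
C#-E-F#-A#: dominant seventh chord on F# = scale degree 5 → V43.
B-D#-F#: major triad on B = scale degree 1 → I.

I - bII6 - ii42 - V43 - I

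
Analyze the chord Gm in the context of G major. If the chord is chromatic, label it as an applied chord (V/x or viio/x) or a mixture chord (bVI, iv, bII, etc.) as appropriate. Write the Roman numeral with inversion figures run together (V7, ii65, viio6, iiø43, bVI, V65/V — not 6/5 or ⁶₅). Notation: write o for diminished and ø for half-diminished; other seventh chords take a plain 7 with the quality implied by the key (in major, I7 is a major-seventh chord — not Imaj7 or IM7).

Stacked in thirds the chord is G-Bb-D: a minor triad on G.
G is the first degree of G major. This is the minor tonic, borrowed from the parallel minor.

i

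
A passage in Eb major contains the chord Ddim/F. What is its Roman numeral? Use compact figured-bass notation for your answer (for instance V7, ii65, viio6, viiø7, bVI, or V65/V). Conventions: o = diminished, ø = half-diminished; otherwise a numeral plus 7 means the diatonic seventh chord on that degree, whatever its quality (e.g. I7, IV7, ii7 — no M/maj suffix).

Stacked in thirds the chord is D-F-Ab: a diminished triad on D.
In Eb major, D is the leading tone; the diatonic diminished triad there is viio.
With F in the bass the chord is in first inversion, so the figured bass is 6.

viio6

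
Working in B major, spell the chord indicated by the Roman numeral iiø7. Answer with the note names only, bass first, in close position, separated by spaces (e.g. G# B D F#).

iiø7 is the half-diminished supertonic seventh, borrowed from the parallel minor. In B major that root is C#.
So the chord is C#-E-G-B, a half-diminished seventh chord.

C# E G B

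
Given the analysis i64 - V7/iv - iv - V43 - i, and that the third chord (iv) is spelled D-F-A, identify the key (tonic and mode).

A minor

The chord Dm is a minor triad rooted on D; its label is iv.
Counting down 3 scale steps from D places the tonic on A; a minor triad on degree 4 is diatonic only in minor.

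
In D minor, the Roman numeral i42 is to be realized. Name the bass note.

i in D minor has root D; the chord is D-F-A-C.
The figure 42 means third inversion — the seventh is in the bass.

C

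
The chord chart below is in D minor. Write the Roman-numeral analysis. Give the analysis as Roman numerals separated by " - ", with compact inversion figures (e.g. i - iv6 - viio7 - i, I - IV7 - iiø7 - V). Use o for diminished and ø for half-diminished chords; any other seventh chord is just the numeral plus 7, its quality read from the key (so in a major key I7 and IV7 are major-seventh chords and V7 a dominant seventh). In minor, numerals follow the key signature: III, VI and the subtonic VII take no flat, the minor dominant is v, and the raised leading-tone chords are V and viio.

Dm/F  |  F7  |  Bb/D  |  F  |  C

Dm/F: minor triad on D = scale degree 1 → i6.
F7 is the secondary dominant of VI (dominant seventh chord on F): V7/VI.
Bb/D: major triad on Bb = scale degree 6 → VI6.
F: major triad on F = scale degree 3 → III.
C has root C, degree 7 in D minor, so VII.

i6 - V7/VI - VI6 - III - VII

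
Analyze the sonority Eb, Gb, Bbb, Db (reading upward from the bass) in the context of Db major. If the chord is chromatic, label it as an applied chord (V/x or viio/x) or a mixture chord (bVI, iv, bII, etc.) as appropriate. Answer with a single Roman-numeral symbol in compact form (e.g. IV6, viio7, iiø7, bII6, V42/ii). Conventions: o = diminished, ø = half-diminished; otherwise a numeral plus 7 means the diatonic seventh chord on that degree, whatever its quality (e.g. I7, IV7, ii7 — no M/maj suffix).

Stacked in thirds the chord is Eb-Gb-Bbb-Db: a half-diminished seventh chord on Eb.
Eb is the second degree of Db major. This is the half-diminished supertonic seventh, borrowed from the parallel minor.

iiø7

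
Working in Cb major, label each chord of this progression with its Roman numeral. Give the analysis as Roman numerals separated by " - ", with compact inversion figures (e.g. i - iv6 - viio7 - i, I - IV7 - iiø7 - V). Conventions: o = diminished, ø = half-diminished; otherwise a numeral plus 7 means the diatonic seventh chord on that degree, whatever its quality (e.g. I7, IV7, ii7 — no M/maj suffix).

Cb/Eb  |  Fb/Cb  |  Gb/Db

I6 - IV64 - V64

Cb/Eb: root Cb is the tonic; major triad there is I6.
Fb/Cb: root Fb is the subdominant; major triad there is IV64.
Gb/Db: root Gb is the dominant; major triad there is V64.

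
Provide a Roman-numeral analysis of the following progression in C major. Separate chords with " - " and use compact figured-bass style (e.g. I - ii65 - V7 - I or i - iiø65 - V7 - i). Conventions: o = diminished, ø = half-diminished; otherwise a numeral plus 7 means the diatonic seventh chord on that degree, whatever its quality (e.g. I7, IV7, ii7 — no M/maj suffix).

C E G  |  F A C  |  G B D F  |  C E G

I - IV - V7 - I

C-E-G has root C, degree 1 in C major, so I.
F-A-C: root F is the subdominant; major triad there is IV.
G-B-D-F has root G, degree 5 in C major, so V7.
C-E-G: major triad on C = scale degree 1 → I.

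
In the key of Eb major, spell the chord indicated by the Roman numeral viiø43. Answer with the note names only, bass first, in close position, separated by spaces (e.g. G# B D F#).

The numeral's case and figure indicate a half-diminished seventh chord. In Eb major its root, scale degree 7, is D.
Stacking thirds from D gives D-F-Ab-C.
The figured bass 43 indicates second inversion, placing the fifth (Ab) in the bass: Ab-C-D-F.

Ab C D F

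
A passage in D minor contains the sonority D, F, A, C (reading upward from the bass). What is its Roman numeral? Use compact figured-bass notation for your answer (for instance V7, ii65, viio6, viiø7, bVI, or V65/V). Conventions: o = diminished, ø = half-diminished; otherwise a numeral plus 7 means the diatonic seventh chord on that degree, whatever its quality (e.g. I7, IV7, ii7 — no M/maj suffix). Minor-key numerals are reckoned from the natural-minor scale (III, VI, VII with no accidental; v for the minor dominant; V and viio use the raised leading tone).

i7

Stacked in thirds the chord is D-F-A-C: a minor seventh chord on D.
D is scale degree 1 in D minor, and a minor seventh chord on that degree is written i7.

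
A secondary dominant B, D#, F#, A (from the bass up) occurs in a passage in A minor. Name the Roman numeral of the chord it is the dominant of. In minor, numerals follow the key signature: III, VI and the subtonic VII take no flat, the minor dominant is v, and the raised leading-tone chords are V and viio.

The chord is a dominant seventh chord on B.
A dominant resolves down a perfect fifth: B → E. In A minor, E is scale degree 5, i.e. V.

V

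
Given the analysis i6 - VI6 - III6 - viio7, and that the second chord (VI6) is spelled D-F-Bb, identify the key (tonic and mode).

VI6 is given as D-F-Bb — a major triad with root Bb.
VI6 on Bb implies Bb is the submediant; that puts the tonic at D, and the uppercase numeral fits minor mode.

D minor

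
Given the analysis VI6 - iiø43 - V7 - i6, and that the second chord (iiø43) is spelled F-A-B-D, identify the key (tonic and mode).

A minor

iiø43 is given as F-A-B-D — a half-diminished seventh chord with root B.
If B is scale degree 2 and the mode makes that degree carry a half-diminished seventh chord, the tonic is A and the mode is minor.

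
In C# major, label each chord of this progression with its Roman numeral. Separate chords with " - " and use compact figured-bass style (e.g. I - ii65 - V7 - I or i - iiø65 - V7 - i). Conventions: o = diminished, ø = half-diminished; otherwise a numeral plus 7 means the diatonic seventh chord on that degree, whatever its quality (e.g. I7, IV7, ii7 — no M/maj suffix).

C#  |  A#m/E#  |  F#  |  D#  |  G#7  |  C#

I - vi64 - IV - V/V - V7 - I

C# has root C#, degree 1 in C# major, so I.
A#m/E# has root A#, degree 6 in C# major, so vi64.
F# has root F#, degree 4 in C# major, so IV.
D#: chromatic; D# is V of V, so V/V.
G#7 has root G#, degree 5 in C# major, so V7.
C#: root C# is the tonic; major triad there is I.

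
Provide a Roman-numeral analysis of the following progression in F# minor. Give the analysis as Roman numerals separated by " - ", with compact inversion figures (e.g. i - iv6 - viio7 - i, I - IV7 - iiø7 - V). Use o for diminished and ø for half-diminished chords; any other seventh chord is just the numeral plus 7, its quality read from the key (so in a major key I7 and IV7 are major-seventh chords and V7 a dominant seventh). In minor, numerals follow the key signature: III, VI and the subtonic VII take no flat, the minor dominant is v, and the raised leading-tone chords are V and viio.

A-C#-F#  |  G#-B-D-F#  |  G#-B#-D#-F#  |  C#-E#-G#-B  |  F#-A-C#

A-C#-F#: root F# is the tonic; minor triad there is i6.
G#-B-D-F#: root G# is the supertonic; half-diminished seventh chord there is iiø7.
G#-B#-D#-F# is the secondary dominant of V (dominant seventh chord on G#): V7/V.
C#-E#-G#-B: dominant seventh chord on C# = scale degree 5 → V7.
F#-A-C# has root F#, degree 1 in F# minor, so i.

i6 - iiø7 - V7/V - V7 - i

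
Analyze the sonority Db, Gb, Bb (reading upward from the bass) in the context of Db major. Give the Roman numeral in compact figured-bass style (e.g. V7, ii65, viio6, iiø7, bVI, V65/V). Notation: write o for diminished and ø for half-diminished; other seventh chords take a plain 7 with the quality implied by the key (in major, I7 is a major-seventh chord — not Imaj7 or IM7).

The pitches Gb-Bb-Db form a major triad rooted on Gb.
Gb is scale degree 4 in Db major, and a major triad on that degree is written IV.
With Db in the bass the chord is in second inversion, so the figured bass is 64.

IV64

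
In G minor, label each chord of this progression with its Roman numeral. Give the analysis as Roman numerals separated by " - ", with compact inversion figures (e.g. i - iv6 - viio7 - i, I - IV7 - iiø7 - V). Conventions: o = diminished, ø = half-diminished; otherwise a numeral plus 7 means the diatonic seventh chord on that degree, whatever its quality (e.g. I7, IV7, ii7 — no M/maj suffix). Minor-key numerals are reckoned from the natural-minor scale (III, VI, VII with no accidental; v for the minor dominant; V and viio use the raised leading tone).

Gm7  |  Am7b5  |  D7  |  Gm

i7 - iiø7 - V7 - i

Gm7 has root G, degree 1 in G minor, so i7.
Am7b5 has root A, degree 2 in G minor, so iiø7.
D7: dominant seventh chord on D = scale degree 5 → V7.
Gm: minor triad on G = scale degree 1 → i.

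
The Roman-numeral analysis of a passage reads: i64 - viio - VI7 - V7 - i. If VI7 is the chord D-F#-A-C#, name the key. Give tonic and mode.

The anchor chord is a major seventh chord on D, labeled VI7.
If D is scale degree 6 and the mode makes that degree carry a major seventh chord, the tonic is F# and the mode is minor.

F# minor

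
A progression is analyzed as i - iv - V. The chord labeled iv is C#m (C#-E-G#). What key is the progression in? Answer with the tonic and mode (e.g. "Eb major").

iv is given as C#-E-G# — a minor triad with root C#.
Counting down 3 scale steps from C# places the tonic on G#; a minor triad on degree 4 is diatonic only in minor.

G# minor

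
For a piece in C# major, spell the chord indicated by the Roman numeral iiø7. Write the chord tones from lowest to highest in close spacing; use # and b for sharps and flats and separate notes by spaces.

Scale degree 2 in C# major is D#; here the chord built on it is altered to a half-diminished seventh chord. iiø7 is the half-diminished supertonic seventh, borrowed from the parallel minor.
So the chord is D#-F#-A-C#.

D# F# A C#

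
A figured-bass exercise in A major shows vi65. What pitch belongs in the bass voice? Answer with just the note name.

vi in A major has root F#; the chord is F#-A-C#-E.
The figure 65 means first inversion — the third is in the bass.

A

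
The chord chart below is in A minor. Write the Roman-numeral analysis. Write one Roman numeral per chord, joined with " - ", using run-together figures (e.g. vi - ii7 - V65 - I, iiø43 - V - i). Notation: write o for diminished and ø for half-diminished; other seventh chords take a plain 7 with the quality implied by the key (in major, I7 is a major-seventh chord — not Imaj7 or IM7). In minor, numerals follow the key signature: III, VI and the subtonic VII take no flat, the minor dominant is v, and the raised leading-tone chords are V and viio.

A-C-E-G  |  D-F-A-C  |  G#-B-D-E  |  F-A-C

i7 - iv7 - V65 - VI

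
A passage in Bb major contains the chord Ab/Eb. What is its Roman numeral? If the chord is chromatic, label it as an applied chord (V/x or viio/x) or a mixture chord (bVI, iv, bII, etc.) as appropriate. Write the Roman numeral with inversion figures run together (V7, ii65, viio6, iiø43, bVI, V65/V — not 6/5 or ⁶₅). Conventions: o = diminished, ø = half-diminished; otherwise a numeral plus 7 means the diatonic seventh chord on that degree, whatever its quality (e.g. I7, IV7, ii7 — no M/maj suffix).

bVII64

Stacked in thirds the chord is Ab-C-Eb: a major triad on Ab.
Ab is the lowered seventh degree of Bb major (diatonic 7 would be A). This is a major triad on the lowered seventh degree (the subtonic), borrowed from the parallel minor.
With Eb in the bass the chord is in second inversion, so the figured bass is 64.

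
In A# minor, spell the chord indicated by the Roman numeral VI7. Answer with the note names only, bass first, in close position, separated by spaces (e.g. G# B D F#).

F# A# C# E#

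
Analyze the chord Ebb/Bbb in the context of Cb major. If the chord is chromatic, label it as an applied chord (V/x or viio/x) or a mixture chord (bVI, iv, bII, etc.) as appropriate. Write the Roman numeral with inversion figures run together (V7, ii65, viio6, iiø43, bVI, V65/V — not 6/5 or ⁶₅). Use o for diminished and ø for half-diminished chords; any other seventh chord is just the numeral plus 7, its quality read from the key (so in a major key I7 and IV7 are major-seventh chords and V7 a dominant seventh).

bIII64

Stacked in thirds the chord is Ebb-Gb-Bbb: a major triad on Ebb.
Ebb is the lowered third degree of Cb major (diatonic 3 would be Eb). This is a major triad on the lowered third degree, borrowed from the parallel minor.
With Bbb in the bass the chord is in second inversion, so the figured bass is 64.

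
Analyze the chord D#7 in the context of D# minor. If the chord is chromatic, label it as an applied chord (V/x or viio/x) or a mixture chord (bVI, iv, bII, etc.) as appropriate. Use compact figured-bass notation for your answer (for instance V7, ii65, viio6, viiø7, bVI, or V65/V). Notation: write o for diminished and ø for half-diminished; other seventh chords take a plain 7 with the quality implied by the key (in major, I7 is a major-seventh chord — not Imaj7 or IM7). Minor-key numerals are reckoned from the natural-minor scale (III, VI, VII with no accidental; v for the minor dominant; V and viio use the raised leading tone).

V7/iv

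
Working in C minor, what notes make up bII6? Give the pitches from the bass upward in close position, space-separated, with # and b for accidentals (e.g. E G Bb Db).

F Ab Db

bII6 is the Neapolitan sixth — a major triad on the lowered second degree, here in its customary first inversion. In C minor that root is Db.
So the chord is Db-F-Ab, a major triad.
The figured bass 6 indicates first inversion, placing the third (F) in the bass: F-Ab-Db.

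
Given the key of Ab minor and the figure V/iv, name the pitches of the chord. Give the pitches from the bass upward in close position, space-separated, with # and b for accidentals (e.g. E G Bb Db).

Ab C Eb

V/iv is a secondary dominant — the dominant triad of iv. iv in Ab minor is Db, so the applied chord's root is Ab, a perfect fifth above.
Building a major triad on Ab gives Ab-C-Eb.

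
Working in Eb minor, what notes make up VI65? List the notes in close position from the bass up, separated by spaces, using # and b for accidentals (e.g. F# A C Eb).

In Eb minor, the sixth degree is Cb, and the diatonic chord built there is a major seventh chord.
Stacking thirds from Cb gives Cb-Eb-Gb-Bb.
The figured bass 65 indicates first inversion, placing the third (Eb) in the bass: Eb-Gb-Bb-Cb.

Eb Gb Bb Cb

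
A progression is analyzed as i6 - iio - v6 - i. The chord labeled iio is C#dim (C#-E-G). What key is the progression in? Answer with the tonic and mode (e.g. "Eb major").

B minor

The chord C#dim is a diminished triad rooted on C#; its label is iio.
Counting down one scale step from C# places the tonic on B; a diminished triad on degree 2 is diatonic only in minor.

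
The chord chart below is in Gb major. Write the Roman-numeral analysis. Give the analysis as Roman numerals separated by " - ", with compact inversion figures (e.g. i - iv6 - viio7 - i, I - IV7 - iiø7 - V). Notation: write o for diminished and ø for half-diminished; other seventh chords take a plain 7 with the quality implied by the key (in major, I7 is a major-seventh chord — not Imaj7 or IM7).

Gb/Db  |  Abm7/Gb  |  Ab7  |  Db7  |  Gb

Gb/Db has root Gb, degree 1 in Gb major, so I64.
Abm7/Gb: minor seventh chord on Ab = scale degree 2 → ii42.
Ab7: chromatic; Ab is V of V, so V7/V.
Db7: dominant seventh chord on Db = scale degree 5 → V7.
Gb has root Gb, degree 1 in Gb major, so I.

I64 - ii42 - V7/V - V7 - I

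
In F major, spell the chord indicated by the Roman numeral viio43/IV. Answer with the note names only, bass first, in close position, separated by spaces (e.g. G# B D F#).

viio43/IV is a secondary leading-tone chord. The target IV is Bb in F major; the applied chord is rooted a semitone below, on A.
Building a fully diminished seventh chord on A gives A-C-Eb-Gb.
The figured bass 43 indicates second inversion, placing the fifth (Eb) in the bass: Eb-Gb-A-C.

Eb Gb A C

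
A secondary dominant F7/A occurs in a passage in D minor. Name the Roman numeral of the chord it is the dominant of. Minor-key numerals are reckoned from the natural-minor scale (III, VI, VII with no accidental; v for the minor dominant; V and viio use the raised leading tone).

VI

The chord is a dominant seventh chord on F.
A dominant resolves down a perfect fifth: F → Bb. In D minor, Bb is scale degree 6, i.e. VI.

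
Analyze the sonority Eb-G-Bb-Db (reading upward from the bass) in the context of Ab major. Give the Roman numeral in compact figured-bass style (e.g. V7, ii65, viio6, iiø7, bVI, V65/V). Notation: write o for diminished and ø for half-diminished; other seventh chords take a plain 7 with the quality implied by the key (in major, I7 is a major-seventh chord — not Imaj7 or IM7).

V7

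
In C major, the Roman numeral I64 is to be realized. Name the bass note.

G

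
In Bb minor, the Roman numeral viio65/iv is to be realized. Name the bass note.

The applied chord viio65/iv is rooted on D: D-F-Ab-Cb.
The figure 65 means first inversion — the third is in the bass.

F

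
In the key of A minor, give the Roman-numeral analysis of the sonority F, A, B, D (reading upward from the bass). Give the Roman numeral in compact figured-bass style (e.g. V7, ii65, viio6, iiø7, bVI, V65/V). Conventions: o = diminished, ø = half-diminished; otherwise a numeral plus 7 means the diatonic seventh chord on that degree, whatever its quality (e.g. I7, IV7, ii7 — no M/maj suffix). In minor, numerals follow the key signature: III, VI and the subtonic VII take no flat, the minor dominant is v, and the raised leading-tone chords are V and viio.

The pitches B-D-F-A form a half-diminished seventh chord rooted on B.
In A minor, B is the supertonic; the diatonic half-diminished seventh chord there is iiø7.
With F in the bass the chord is in second inversion, so the figured bass is 43.

iiø43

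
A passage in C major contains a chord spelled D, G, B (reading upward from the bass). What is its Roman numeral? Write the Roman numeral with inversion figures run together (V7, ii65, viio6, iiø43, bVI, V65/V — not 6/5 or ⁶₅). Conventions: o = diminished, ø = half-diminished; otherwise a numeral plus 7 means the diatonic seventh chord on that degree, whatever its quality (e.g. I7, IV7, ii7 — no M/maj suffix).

Stacked in thirds the chord is G-B-D: a major triad on G.
G is scale degree 5 in C major, and a major triad on that degree is written V.
With D in the bass the chord is in second inversion, so the figured bass is 64.

V64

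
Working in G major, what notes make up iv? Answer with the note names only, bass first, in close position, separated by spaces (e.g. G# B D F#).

Scale degree 4 in G major is C; here the chord built on it is altered to a minor triad. iv is the minor subdominant, borrowed from the parallel minor.
So the chord is C-Eb-G.

C Eb G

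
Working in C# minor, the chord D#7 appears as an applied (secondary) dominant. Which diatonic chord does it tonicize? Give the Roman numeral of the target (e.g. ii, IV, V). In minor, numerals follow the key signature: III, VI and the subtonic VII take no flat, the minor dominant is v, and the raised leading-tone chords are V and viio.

V

The chord is a dominant seventh chord on D#.
A dominant resolves down a perfect fifth: D# → G#. In C# minor, G# is scale degree 5, i.e. V.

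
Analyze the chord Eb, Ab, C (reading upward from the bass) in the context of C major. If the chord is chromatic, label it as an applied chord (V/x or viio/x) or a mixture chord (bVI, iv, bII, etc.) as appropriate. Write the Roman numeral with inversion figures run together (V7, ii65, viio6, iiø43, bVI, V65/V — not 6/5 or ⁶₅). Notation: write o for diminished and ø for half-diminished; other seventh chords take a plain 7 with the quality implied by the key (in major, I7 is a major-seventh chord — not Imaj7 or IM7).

Stacked in thirds the chord is Ab-C-Eb: a major triad on Ab.
Ab is the lowered sixth degree of C major (diatonic 6 would be A). This is a major triad on the lowered sixth degree, borrowed from the parallel minor.
With Eb in the bass the chord is in second inversion, so the figured bass is 64.

bVI64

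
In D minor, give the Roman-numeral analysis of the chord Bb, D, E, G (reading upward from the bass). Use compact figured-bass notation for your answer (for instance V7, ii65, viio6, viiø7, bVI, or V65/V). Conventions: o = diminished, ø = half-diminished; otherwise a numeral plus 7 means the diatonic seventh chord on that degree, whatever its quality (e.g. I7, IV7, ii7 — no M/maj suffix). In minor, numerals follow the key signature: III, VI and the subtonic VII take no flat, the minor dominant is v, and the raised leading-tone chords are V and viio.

The pitches E-G-Bb-D form a half-diminished seventh chord rooted on E.
E is scale degree 2 in D minor, and a half-diminished seventh chord on that degree is written iiø7.
With Bb in the bass the chord is in second inversion, so the figured bass is 43.

iiø43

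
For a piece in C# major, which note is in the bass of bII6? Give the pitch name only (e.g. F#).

bII in C# major has root D; the chord is D-F#-A.
The figure 6 means first inversion — the third is in the bass.

F#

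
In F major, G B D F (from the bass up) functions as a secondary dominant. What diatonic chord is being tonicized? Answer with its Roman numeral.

V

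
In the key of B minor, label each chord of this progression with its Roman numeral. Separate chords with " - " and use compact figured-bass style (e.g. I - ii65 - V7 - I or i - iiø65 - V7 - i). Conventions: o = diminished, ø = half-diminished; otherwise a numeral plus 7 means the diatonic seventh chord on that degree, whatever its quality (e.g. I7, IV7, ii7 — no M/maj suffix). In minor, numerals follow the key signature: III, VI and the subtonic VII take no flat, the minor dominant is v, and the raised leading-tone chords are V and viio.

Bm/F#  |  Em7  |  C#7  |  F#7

i64 - iv7 - V7/V - V7

Bm/F# has root B, degree 1 in B minor, so i64.
Em7: minor seventh chord on E = scale degree 4 → iv7.
C#7 is the secondary dominant of V (dominant seventh chord on C#): V7/V.
F#7 has root F#, degree 5 in B minor, so V7.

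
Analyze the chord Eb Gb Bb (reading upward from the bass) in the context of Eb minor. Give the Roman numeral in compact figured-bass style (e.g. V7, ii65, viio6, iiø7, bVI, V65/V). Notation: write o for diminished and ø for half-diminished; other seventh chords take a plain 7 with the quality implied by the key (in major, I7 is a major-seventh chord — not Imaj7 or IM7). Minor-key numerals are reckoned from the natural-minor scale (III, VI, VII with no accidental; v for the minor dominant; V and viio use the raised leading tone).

Stacked in thirds the chord is Eb-Gb-Bb: a minor triad on Eb.
Eb is scale degree 1 in Eb minor, and a minor triad on that degree is written i.

i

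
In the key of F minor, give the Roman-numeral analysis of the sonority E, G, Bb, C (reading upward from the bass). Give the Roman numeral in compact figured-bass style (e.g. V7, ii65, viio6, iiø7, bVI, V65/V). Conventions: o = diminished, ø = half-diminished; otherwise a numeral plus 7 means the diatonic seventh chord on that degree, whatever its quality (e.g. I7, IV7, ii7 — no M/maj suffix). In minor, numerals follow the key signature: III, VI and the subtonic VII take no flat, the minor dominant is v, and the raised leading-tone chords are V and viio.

Stacked in thirds the chord is C-E-G-Bb: a dominant seventh chord on C.
C is scale degree 5 in F minor, and a dominant seventh chord on that degree is written V7.
With E in the bass the chord is in first inversion, so the figured bass is 65.

V65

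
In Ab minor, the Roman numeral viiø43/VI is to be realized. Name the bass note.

The applied chord viiø43/VI is rooted on Eb: Eb-Gb-Bbb-Db.
The figure 43 means second inversion — the fifth is in the bass.

Bbb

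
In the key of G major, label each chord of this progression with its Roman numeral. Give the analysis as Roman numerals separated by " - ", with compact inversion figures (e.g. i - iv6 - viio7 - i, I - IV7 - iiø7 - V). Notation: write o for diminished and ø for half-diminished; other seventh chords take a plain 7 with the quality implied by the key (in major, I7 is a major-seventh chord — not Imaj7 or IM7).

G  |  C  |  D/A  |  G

I - IV - V64 - I

G: major triad on G = scale degree 1 → I.
C: major triad on C = scale degree 4 → IV.
D/A: major triad on D = scale degree 5 → V64.
G: major triad on G = scale degree 1 → I.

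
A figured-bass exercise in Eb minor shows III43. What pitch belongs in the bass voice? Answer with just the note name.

Db

III in Eb minor has root Gb; the chord is Gb-Bb-Db-F.
The figure 43 means second inversion — the fifth is in the bass.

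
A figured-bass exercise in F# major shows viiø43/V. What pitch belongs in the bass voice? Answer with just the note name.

The applied chord viiø43/V is rooted on B#: B#-D#-F#-A#.
The figure 43 means second inversion — the fifth is in the bass.

F#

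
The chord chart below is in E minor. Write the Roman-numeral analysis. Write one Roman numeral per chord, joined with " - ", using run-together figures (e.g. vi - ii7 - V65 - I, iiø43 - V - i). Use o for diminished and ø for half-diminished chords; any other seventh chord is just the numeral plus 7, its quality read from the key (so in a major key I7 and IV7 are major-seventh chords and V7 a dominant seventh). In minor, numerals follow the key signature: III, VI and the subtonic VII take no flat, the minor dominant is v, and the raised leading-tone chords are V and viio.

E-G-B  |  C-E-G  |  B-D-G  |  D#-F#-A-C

i - VI - III6 - viio7

E-G-B: root E is the tonic; minor triad there is i.
C-E-G: major triad on C = scale degree 6 → VI.
B-D-G: major triad on G = scale degree 3 → III6.
D#-F#-A-C: fully diminished seventh chord on D# = scale degree 7 → viio7.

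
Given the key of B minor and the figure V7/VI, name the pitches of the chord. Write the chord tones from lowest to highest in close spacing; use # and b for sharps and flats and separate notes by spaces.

V7/VI is a secondary dominant — the dominant seventh of VI. VI in B minor is G, so the applied chord's root is D, a perfect fifth above.
Building a dominant seventh chord on D gives D-F#-A-C.

D F# A C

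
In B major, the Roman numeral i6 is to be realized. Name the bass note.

D

i in B major has root B; the chord is B-D-F#.
The figure 6 means first inversion — the third is in the bass.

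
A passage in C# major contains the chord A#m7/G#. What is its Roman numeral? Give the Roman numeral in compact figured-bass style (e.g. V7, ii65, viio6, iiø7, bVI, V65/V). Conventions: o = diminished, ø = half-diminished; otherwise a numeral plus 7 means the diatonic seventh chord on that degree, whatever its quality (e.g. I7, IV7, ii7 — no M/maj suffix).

vi42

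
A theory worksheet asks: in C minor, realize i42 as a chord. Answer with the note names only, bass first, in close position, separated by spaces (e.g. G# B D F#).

Bb C Eb G

In C minor, scale degree 1 is C, and the diatonic chord built there is a minor seventh chord.
Stacking thirds from C gives C-Eb-G-Bb.
The figured bass 42 indicates third inversion, placing the seventh (Bb) in the bass: Bb-C-Eb-G.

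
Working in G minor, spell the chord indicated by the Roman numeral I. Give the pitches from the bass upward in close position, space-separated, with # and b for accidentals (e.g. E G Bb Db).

Scale degree 1 in G minor is G; here the chord built on it is altered to a major triad. I is the major tonic (Picardy third), borrowed from the parallel major.
So the chord is G-B-D, a major triad.

G B D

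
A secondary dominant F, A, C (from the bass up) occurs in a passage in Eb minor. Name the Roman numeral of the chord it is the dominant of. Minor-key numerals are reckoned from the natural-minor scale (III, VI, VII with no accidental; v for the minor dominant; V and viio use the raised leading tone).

The chord is a major triad on F.
A dominant resolves down a perfect fifth: F → Bb. In Eb minor, Bb is scale degree 5, i.e. V.

V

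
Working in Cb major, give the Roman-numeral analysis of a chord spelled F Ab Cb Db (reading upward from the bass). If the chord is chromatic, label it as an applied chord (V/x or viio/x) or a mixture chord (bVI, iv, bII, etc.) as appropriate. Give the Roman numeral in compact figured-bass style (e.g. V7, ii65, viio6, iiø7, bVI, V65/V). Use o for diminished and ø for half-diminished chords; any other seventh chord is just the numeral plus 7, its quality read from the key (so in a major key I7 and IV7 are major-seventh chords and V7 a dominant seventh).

V65/V

Stacked in thirds the chord is Db-F-Ab-Cb: a dominant seventh chord on Db.
Db is not a diatonic chord root with this quality in Cb major, but it lies a perfect fifth above Gb (V), so the chord functions as an applied dominant of V.
With F in the bass the chord is in first inversion, so the figured bass is 65.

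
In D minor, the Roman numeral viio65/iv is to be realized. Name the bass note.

The applied chord viio65/iv is rooted on F#: F#-A-C-Eb.
The figure 65 means first inversion — the third is in the bass.

A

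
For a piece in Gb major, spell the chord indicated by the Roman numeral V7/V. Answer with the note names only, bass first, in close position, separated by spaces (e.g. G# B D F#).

Ab C Eb Gb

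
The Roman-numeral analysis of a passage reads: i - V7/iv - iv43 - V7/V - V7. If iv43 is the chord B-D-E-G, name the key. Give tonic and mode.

B minor

The anchor chord is a minor seventh chord on E, labeled iv43.
If E is scale degree 4 and the mode makes that degree carry a minor seventh chord, the tonic is B and the mode is minor.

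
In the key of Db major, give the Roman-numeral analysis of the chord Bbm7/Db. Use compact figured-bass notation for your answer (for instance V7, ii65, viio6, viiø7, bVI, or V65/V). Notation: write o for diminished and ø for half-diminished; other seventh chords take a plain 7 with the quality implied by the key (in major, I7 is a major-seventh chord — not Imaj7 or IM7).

Stacked in thirds the chord is Bb-Db-F-Ab: a minor seventh chord on Bb.
In Db major, Bb is the submediant; the diatonic minor seventh chord there is vi7.
With Db in the bass the chord is in first inversion, so the figured bass is 65.

vi65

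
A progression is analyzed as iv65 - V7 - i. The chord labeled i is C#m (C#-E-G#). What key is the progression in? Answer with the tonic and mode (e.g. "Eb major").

i is given as C#-E-G# — a minor triad with root C#.
If C# is scale degree 1 and the mode makes that degree carry a minor triad, the tonic is C# and the mode is minor.

C# minor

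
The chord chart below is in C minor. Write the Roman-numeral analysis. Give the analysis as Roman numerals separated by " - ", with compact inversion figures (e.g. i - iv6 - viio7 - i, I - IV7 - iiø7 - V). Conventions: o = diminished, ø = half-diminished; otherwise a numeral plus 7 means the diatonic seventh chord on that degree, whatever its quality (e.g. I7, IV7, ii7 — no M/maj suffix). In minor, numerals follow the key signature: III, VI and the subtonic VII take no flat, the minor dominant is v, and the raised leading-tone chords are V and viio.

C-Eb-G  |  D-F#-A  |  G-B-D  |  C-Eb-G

i - V/V - V - i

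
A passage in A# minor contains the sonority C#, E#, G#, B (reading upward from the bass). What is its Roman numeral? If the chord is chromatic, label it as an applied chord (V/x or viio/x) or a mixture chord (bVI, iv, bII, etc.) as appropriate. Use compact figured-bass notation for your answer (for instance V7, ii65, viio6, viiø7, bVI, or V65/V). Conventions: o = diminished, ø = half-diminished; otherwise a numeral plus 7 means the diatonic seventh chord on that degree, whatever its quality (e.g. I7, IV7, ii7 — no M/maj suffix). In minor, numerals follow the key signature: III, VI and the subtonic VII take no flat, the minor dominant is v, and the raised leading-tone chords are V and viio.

V7/VI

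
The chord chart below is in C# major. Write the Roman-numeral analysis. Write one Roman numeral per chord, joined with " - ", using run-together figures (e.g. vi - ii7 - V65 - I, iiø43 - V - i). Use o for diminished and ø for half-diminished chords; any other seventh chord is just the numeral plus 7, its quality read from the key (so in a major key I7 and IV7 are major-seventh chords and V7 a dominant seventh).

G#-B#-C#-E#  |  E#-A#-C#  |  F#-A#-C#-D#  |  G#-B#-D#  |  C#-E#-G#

I43 - vi64 - ii65 - V - I

G#-B#-C#-E#: major seventh chord on C# = scale degree 1 → I43.
E#-A#-C#: root A# is the submediant; minor triad there is vi64.
F#-A#-C#-D#: minor seventh chord on D# = scale degree 2 → ii65.
G#-B#-D#: major triad on G# = scale degree 5 → V.
C#-E#-G#: major triad on C# = scale degree 1 → I.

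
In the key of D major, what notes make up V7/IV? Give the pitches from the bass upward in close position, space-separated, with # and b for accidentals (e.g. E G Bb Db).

D F# A C

V7/IV is a secondary dominant — the dominant seventh of IV. IV in D major is G, so the applied chord's root is D, a perfect fifth above.
Building a dominant seventh chord on D gives D-F#-A-C.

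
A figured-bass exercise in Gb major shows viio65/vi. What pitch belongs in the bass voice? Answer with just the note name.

The applied chord viio65/vi is rooted on D: D-F-Ab-Cb.
The figure 65 means first inversion — the third is in the bass.

F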